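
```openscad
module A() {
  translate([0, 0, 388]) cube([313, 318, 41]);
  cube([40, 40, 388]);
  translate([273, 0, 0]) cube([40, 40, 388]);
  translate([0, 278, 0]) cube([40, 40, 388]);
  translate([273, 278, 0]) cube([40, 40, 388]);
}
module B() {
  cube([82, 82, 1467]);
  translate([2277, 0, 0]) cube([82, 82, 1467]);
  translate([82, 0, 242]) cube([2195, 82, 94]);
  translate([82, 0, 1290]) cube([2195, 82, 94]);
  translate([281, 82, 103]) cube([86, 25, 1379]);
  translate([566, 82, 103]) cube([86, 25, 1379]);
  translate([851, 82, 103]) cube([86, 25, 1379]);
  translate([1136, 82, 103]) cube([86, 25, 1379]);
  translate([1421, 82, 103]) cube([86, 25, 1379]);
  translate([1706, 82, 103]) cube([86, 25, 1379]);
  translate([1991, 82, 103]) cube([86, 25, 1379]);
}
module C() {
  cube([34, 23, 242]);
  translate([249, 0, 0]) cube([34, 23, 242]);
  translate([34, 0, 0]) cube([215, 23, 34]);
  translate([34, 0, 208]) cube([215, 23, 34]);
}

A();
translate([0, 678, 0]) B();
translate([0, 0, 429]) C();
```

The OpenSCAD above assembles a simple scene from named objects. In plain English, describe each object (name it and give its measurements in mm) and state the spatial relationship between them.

A is a simple wooden stool: a rectangular seat 313 mm (x) by 318 mm (y), 41 mm thick, top face at z = 429 mm, on four square legs, each 40×40 mm in cross-section. The legs rest on z = 0, each flush with a corner of the seat.

B is a fence section. Two 82×82 mm posts, 1467 mm tall, stand on the floor with a clear span of 2195 mm between their inner faces. Two horizontal rails of 82×94 mm section span the gap between the posts with their undersides at z = 242 mm and z = 1290 mm, flush with the posts' −y face. 7 pickets, each 86 mm wide, 25 mm thick and 1379 mm tall, are fixed to the +y face of the rails with their bottoms at z = 103 mm, evenly spaced across the span with equal gaps (rounded down to the nearest mm) at the −x end and between each pair — any rounding remainder accumulates at the +x end.

C is a rectangular picture frame lying in the x–z plane (depth along y). The opening is 215 mm wide (x) by 174 mm tall (z), surrounded by a border 34 mm wide on all four sides. The frame is 23 mm deep and is made of two full-height vertical stiles with two horizontal rails fitted between them.

The fence section is on the floor beside the stool on its +y side. The picture frame is on top of the stool.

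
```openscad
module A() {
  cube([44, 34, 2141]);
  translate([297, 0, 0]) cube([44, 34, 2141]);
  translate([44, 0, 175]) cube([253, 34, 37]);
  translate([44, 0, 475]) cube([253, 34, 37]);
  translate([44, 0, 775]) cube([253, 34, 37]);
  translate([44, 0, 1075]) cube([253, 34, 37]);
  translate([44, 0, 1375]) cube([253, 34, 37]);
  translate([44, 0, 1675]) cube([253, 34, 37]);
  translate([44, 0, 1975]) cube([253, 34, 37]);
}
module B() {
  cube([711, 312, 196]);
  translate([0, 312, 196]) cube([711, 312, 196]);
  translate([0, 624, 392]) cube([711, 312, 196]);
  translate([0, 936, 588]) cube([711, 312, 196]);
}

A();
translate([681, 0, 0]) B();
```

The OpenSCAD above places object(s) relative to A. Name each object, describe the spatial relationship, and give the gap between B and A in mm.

The staircase's nearest face is 340 mm from the ladder's +x face.

A is a ladder. B is a staircase. The staircase is on the floor beside the ladder on its +x side. The gap between the staircase and the ladder is 340 mm.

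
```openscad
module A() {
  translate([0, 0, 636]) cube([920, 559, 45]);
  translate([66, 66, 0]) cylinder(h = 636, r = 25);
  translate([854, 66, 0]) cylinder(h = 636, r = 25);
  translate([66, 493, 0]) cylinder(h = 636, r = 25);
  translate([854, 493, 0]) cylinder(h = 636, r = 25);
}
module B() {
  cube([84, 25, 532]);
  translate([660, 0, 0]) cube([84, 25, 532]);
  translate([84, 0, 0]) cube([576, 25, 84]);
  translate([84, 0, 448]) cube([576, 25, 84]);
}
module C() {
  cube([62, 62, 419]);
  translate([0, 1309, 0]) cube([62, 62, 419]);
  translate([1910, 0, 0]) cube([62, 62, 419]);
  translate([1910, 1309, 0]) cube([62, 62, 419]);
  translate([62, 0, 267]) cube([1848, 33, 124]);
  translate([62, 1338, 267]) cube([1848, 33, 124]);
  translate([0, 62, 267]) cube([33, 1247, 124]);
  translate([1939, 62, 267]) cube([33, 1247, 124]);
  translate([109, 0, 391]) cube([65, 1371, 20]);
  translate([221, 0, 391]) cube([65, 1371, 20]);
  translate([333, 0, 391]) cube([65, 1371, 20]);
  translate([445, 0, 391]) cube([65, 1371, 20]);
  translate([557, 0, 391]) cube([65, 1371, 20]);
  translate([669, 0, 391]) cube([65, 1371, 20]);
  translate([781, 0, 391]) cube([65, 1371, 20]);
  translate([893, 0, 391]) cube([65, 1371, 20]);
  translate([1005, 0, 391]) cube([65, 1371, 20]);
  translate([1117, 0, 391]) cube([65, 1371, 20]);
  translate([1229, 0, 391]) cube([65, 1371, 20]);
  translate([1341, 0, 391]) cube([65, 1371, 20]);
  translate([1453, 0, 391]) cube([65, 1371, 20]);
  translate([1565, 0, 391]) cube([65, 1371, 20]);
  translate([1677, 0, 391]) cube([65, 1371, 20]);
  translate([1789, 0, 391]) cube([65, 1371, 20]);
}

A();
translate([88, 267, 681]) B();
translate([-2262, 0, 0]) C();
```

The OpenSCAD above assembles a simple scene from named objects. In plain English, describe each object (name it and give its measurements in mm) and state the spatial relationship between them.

A is a table: top 920 mm (x) × 559 mm (y), 45 mm thick, upper face at z = 681 mm, on four round legs of 50 mm diameter, each leg's bounding box inset 41 mm from the nearest pair of top edges, running from z = 0 to the bottom of the top.

B is a picture frame with a 576×364 mm rectangular opening (x by z) and a uniform 84 mm border on every side. Frame depth is 25 mm along y. It is built from two vertical stiles running the full outside height and two horizontal rails spanning the gap between the stiles.

C is a bed frame 1972 mm long (x) by 1371 mm wide (y). Four 62×62 mm corner posts, 419 mm tall, at the corners of the footprint. Four rails of 33 mm thickness and 124 mm height run between adjacent posts with their undersides at z = 267 mm, their outer faces flush with the outside of the frame (the two x-running rails run between the posts' inner faces; the two y-running rails run between the posts' inner faces). 16 slats, each 65 mm wide (x) and 20 mm thick, lie across the top of the two x-running rails, running the full 1371 mm width of the frame in y; the slats are evenly spaced along x between the inner faces of the end posts with equal gaps (rounded down to the nearest mm) at the −x end and between each pair — any rounding remainder accumulates at the +x end.

The picture frame is on top of the table, centred. The bed frame is on the floor beside the table on its −x side.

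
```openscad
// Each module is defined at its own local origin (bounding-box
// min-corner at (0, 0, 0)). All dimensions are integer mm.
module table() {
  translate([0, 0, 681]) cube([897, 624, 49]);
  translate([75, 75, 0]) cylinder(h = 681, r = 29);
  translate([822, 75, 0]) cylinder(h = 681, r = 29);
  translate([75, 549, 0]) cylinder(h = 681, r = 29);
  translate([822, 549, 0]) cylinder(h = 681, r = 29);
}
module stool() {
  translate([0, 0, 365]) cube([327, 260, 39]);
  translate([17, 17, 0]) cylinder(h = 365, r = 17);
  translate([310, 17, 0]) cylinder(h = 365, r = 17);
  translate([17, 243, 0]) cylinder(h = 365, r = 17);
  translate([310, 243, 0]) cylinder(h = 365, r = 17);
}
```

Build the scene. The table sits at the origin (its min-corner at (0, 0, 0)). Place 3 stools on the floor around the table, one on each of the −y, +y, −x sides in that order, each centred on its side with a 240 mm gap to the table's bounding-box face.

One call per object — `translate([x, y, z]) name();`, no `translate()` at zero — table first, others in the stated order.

table();
translate([285, -500, 0]) stool();
translate([285, 864, 0]) stool();
translate([-567, 182, 0]) stool();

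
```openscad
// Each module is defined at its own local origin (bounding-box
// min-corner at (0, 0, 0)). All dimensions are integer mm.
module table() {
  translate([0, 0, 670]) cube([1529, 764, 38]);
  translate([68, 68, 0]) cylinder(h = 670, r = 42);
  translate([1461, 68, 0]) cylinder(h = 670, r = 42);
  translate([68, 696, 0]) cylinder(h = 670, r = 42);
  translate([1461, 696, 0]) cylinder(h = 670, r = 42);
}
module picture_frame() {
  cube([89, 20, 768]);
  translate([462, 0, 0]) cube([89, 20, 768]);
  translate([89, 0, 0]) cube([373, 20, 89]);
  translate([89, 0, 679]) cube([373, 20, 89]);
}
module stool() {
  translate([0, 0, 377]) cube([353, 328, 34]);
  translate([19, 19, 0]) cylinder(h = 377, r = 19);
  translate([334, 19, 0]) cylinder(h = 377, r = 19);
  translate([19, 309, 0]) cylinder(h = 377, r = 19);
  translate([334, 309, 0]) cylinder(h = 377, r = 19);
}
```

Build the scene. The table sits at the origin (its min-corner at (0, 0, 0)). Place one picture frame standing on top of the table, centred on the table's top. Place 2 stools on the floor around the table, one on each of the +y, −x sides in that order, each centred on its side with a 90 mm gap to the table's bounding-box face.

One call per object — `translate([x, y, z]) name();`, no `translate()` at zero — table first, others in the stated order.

table();
translate([489, 372, 708]) picture_frame();
translate([588, 854, 0]) stool();
translate([-443, 218, 0]) stool();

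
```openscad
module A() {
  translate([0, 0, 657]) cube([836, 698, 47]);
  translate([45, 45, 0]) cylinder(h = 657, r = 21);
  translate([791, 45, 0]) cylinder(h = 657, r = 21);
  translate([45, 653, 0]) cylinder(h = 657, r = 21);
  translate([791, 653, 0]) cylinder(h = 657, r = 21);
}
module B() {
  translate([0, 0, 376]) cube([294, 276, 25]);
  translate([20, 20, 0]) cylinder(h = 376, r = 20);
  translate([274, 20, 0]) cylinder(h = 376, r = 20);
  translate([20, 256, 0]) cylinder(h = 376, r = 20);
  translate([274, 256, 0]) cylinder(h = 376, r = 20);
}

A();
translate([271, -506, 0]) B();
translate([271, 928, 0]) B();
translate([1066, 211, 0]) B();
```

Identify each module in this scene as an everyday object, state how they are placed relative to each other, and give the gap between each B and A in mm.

Each stool's nearest face is 230 mm from the table's bounding box.

A is a table. B is a stool. Three stools sit around the table at the −y, +y, +x sides. The gap between each stool and the table is 230 mm.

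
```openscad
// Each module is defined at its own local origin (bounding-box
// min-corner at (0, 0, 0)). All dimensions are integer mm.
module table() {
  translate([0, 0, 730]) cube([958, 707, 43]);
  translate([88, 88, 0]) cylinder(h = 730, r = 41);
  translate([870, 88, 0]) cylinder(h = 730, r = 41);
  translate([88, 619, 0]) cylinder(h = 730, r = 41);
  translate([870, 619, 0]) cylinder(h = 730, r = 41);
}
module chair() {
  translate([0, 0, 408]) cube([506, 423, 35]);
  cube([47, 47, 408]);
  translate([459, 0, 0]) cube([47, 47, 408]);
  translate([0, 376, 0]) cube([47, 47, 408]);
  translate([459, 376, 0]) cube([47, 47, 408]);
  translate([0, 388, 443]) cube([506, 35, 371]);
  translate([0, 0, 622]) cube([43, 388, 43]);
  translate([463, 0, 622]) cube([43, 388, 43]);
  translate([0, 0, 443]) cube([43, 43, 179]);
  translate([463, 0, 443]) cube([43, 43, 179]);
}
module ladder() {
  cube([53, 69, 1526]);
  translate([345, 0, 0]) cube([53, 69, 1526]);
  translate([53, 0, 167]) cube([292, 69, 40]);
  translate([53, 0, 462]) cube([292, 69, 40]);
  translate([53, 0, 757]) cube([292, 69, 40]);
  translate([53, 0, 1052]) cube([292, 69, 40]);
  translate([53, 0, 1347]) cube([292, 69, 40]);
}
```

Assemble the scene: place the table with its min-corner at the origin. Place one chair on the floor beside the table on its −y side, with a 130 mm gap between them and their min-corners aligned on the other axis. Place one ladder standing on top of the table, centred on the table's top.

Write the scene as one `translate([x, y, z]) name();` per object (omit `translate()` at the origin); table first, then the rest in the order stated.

table();
translate([0, -553, 0]) chair();
translate([280, 319, 773]) ladder();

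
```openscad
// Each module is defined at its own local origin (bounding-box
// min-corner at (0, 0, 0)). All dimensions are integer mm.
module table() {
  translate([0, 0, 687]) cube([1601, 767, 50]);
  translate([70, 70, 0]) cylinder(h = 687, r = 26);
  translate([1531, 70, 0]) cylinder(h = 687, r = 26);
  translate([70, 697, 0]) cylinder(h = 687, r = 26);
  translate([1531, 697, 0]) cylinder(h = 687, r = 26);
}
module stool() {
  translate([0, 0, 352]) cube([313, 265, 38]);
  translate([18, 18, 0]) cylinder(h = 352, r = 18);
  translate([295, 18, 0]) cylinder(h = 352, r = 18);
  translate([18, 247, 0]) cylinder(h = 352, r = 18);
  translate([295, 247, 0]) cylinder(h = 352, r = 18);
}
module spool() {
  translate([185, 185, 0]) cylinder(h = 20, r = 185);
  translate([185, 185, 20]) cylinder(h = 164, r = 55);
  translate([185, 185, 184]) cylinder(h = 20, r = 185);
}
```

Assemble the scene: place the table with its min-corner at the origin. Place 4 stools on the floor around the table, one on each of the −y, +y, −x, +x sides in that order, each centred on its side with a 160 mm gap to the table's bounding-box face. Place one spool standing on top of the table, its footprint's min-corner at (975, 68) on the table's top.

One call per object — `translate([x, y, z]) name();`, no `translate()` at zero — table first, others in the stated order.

table();
translate([644, -425, 0]) stool();
translate([644, 927, 0]) stool();
translate([-473, 251, 0]) stool();
translate([1761, 251, 0]) stool();
translate([975, 68, 737]) spool();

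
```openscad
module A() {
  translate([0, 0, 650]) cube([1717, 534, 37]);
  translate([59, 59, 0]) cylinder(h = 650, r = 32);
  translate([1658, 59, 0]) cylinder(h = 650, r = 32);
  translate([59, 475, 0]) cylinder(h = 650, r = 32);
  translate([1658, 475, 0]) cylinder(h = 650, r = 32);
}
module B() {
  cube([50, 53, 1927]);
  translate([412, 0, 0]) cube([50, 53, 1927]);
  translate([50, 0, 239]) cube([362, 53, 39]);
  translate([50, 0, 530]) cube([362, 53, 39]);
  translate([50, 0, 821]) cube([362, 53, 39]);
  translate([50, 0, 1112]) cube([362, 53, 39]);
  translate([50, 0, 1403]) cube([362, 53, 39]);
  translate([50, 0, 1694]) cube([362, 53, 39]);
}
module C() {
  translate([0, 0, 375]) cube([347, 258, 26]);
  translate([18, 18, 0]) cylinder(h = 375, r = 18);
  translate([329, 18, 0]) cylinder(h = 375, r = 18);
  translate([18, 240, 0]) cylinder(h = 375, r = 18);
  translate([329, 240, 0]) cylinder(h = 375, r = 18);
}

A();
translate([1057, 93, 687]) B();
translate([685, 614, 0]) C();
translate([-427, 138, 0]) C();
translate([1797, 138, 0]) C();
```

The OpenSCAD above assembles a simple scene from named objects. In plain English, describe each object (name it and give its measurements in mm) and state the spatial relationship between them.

A is a rectangular dining table. The top is 1717×534×37 mm with its upper surface at z = 687 mm. It stands on four round legs of 64 mm diameter, each leg's bounding box inset 27 mm from the nearest pair of top edges, running from the floor to the underside of the top.

B is a wooden ladder with two side rails of 50×53 mm section and 1927 mm height, set 462 mm apart overall. Between them run 6 rectangular rungs (53 mm deep, 39 mm thick), front faces flush with the rails' −y face. The bottom of the first rung is 239 mm above the floor and each subsequent rung is 291 mm higher than the one below.

C is a four-legged stool. The seat is a 347×258×26 mm slab whose top surface is at z = 401 mm; four round legs, each 36 mm in diameter, run from the floor (z = 0) to the underside of the seat, each leg's axis is inset half a diameter from the nearest pair of seat edges (so the leg's bounding box is flush with the corner).

The ladder is on top of the table. Three stools sit around the table at the +y, −x, +x sides.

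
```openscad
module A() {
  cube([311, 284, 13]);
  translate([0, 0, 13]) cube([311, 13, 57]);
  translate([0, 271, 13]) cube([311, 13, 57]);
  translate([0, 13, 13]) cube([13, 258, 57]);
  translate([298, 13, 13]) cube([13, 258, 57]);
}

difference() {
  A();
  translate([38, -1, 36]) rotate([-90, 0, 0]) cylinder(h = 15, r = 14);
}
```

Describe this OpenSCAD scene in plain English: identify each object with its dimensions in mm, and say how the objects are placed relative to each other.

A is an open-topped rectangular box: outside dimensions 311×284×70 mm, with a uniform wall and base thickness of 13 mm. The base is a full 311×284 slab on the floor; four walls sit on top of the base. The front and back walls (the −y and +y sides) span the full width; the two side walls fit between them.

The open box has a circular hole of radius 14 mm through its front wall, centred at (x = 38, z = 36).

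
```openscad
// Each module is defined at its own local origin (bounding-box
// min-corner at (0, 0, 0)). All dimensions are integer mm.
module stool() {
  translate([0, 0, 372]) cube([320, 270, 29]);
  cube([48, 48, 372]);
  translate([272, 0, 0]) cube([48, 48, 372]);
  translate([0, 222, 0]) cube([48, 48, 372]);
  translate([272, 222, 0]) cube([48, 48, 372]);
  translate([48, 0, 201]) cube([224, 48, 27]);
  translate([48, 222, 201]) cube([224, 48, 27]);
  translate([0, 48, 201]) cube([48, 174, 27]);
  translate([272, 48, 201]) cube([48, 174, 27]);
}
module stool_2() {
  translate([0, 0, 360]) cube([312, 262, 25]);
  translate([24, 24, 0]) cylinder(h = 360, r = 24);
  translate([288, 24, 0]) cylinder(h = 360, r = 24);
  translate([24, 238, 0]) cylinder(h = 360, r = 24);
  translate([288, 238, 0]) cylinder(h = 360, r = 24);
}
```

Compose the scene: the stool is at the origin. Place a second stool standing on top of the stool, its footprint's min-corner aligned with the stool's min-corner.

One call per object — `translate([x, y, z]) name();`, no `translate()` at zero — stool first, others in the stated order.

stool();
translate([0, 0, 401]) stool_2();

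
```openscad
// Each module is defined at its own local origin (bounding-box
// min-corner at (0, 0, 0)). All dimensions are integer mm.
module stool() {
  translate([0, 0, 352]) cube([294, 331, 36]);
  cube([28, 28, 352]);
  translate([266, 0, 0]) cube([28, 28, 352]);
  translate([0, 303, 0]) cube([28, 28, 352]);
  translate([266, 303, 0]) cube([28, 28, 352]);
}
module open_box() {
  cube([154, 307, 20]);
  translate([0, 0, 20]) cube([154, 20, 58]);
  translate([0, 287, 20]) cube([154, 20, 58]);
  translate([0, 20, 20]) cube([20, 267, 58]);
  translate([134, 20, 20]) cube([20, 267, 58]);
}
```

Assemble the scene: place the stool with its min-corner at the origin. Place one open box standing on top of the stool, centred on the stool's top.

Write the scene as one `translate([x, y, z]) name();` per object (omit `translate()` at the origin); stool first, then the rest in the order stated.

stool();
translate([70, 12, 388]) open_box();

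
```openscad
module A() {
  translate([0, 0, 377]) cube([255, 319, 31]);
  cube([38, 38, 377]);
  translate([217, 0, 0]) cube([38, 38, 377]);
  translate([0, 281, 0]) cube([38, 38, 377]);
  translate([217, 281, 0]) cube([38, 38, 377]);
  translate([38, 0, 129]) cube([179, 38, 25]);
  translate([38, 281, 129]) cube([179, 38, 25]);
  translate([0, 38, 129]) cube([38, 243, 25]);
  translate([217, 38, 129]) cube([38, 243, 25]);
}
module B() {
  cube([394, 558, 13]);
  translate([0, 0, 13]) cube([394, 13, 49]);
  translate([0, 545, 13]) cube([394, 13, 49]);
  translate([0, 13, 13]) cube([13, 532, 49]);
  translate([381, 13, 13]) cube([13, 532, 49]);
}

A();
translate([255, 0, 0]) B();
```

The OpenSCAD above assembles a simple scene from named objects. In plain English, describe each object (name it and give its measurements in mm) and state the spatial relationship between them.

A is a simple wooden stool: a rectangular seat 255 mm (x) by 319 mm (y), 31 mm thick, top face at z = 408 mm, on four square legs, each 38×38 mm in cross-section. The legs rest on z = 0, each flush with a corner of the seat. Four stretchers, 38 mm wide and 25 mm tall, connect adjacent legs with their undersides at z = 129 mm, each running between the inner faces of the legs it joins and aligned with the legs' outer faces on the other axis.

B is an open storage box with external size 394×558×62 mm and wall thickness 13 mm (the base is also 13 mm thick). The base covers the whole footprint; the four walls stand on the base, with the y-facing walls full-width and the x-facing walls fitting between their inner faces.

The open box is against the stool's +x side, with their −y faces flush.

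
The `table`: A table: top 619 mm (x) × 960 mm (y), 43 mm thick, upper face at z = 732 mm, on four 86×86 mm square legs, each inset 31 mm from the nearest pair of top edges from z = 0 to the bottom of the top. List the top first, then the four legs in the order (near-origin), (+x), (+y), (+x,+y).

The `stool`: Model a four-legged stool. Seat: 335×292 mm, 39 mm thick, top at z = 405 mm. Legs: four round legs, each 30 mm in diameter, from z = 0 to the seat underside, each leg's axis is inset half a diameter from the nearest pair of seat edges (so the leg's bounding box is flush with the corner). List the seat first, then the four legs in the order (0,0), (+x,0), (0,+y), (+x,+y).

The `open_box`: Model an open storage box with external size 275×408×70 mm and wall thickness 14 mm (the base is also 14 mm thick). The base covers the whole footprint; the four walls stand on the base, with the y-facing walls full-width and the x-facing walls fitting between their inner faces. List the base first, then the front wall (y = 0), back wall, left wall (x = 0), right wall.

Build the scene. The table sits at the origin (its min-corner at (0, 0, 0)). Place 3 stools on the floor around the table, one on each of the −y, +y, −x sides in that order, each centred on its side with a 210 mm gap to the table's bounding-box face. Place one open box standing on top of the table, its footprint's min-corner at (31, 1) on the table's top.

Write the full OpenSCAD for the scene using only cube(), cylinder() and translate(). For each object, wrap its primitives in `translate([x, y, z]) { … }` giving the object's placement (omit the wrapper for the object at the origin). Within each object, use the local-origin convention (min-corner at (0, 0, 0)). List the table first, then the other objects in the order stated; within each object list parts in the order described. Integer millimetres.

translate([0, 0, 689]) cube([619, 960, 43]);
translate([31, 31, 0]) cube([86, 86, 689]);
translate([502, 31, 0]) cube([86, 86, 689]);
translate([31, 843, 0]) cube([86, 86, 689]);
translate([502, 843, 0]) cube([86, 86, 689]);
translate([142, -502, 0]) {
  translate([0, 0, 366]) cube([335, 292, 39]);
  translate([15, 15, 0]) cylinder(h = 366, r = 15);
  translate([320, 15, 0]) cylinder(h = 366, r = 15);
  translate([15, 277, 0]) cylinder(h = 366, r = 15);
  translate([320, 277, 0]) cylinder(h = 366, r = 15);
}
translate([142, 1170, 0]) {
  translate([0, 0, 366]) cube([335, 292, 39]);
  translate([15, 15, 0]) cylinder(h = 366, r = 15);
  translate([320, 15, 0]) cylinder(h = 366, r = 15);
  translate([15, 277, 0]) cylinder(h = 366, r = 15);
  translate([320, 277, 0]) cylinder(h = 366, r = 15);
}
translate([-545, 334, 0]) {
  translate([0, 0, 366]) cube([335, 292, 39]);
  translate([15, 15, 0]) cylinder(h = 366, r = 15);
  translate([320, 15, 0]) cylinder(h = 366, r = 15);
  translate([15, 277, 0]) cylinder(h = 366, r = 15);
  translate([320, 277, 0]) cylinder(h = 366, r = 15);
}
translate([31, 1, 732]) {
  cube([275, 408, 14]);
  translate([0, 0, 14]) cube([275, 14, 56]);
  translate([0, 394, 14]) cube([275, 14, 56]);
  translate([0, 14, 14]) cube([14, 380, 56]);
  translate([261, 14, 14]) cube([14, 380, 56]);
}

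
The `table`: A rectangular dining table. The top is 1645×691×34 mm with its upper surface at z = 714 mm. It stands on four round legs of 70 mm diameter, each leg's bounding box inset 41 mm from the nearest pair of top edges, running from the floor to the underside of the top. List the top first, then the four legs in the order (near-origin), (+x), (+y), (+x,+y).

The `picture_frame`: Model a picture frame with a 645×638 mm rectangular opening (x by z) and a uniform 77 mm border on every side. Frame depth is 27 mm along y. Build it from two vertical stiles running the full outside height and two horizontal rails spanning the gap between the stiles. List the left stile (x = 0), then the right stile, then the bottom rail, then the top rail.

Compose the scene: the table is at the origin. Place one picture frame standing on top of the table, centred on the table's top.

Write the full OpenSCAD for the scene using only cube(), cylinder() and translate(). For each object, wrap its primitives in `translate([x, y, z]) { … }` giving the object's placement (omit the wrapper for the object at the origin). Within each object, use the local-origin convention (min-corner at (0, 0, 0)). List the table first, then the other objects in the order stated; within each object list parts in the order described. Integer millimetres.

translate([0, 0, 680]) cube([1645, 691, 34]);
translate([76, 76, 0]) cylinder(h = 680, r = 35);
translate([1569, 76, 0]) cylinder(h = 680, r = 35);
translate([76, 615, 0]) cylinder(h = 680, r = 35);
translate([1569, 615, 0]) cylinder(h = 680, r = 35);
translate([423, 332, 714]) {
  cube([77, 27, 792]);
  translate([722, 0, 0]) cube([77, 27, 792]);
  translate([77, 0, 0]) cube([645, 27, 77]);
  translate([77, 0, 715]) cube([645, 27, 77]);
}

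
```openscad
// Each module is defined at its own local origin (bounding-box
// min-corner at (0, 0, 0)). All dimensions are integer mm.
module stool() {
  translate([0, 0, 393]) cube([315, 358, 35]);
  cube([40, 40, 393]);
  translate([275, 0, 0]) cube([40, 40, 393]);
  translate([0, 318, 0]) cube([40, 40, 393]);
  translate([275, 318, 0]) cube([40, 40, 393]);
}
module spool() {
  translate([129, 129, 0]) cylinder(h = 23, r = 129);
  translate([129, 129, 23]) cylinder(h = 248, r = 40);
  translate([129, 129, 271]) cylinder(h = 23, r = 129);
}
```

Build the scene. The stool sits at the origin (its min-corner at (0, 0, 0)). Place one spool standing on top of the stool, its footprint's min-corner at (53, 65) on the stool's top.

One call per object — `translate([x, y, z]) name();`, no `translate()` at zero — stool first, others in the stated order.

stool();
translate([53, 65, 428]) spool();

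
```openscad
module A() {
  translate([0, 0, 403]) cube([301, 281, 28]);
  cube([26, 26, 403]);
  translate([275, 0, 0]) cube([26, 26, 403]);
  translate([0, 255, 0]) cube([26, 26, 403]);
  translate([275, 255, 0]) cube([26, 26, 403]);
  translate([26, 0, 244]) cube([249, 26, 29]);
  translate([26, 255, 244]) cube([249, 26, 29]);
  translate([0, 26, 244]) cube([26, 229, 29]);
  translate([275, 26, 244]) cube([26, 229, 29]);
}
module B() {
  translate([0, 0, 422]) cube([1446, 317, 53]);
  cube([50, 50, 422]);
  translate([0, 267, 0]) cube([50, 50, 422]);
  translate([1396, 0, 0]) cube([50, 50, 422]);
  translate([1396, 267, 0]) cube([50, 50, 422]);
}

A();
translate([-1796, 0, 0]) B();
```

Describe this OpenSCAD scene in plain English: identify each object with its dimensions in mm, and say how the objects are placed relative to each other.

A is a four-legged stool. The seat is 301×281 mm, 28 mm thick, top at z = 431 mm. It stands on four square legs, each 26×26 mm in cross-section, from z = 0 to the seat underside, each flush with a corner of the seat. Four stretchers, 26 mm wide and 29 mm tall, connect adjacent legs with their undersides at z = 244 mm, each running between the inner faces of the legs it joins and aligned with the legs' outer faces on the other axis.

B is a long wooden bench with a 1446 mm (x) × 317 mm (y) seat, 53 mm thick, its top surface 475 mm above the floor. Four 50 mm square legs at the seat corners, flush with the edges, run from z = 0 to the seat underside.

The bench is on the floor beside the stool on its −x side.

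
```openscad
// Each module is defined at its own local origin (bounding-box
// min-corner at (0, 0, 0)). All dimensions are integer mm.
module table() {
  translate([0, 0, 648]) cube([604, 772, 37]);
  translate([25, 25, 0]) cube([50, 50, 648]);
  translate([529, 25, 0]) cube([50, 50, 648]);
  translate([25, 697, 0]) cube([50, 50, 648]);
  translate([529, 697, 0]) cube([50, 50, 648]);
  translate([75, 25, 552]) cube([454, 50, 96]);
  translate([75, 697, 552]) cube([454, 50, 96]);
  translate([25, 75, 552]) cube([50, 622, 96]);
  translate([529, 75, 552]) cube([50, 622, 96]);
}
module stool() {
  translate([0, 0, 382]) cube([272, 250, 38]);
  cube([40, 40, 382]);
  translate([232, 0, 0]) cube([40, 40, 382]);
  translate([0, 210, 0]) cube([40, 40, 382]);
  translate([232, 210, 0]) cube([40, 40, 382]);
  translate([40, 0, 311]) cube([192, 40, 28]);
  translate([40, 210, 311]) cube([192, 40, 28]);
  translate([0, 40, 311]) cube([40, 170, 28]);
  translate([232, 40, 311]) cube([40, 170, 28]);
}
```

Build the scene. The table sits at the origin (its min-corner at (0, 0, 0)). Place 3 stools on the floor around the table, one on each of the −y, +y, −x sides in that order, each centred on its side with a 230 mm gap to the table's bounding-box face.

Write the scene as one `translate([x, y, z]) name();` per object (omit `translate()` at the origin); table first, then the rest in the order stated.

table();
translate([166, -480, 0]) stool();
translate([166, 1002, 0]) stool();
translate([-502, 261, 0]) stool();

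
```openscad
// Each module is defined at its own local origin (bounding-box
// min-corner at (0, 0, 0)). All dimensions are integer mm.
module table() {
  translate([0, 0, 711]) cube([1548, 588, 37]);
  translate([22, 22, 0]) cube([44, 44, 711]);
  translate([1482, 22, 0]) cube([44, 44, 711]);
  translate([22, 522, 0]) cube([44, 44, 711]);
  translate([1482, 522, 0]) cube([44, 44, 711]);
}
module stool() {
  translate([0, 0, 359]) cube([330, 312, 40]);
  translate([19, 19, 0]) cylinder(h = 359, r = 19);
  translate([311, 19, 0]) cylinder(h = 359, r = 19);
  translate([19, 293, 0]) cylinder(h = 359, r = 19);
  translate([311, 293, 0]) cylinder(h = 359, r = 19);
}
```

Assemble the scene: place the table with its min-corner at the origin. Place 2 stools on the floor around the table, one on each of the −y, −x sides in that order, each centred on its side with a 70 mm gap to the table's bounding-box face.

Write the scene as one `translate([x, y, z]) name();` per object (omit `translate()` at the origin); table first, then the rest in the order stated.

table();
translate([609, -382, 0]) stool();
translate([-400, 138, 0]) stool();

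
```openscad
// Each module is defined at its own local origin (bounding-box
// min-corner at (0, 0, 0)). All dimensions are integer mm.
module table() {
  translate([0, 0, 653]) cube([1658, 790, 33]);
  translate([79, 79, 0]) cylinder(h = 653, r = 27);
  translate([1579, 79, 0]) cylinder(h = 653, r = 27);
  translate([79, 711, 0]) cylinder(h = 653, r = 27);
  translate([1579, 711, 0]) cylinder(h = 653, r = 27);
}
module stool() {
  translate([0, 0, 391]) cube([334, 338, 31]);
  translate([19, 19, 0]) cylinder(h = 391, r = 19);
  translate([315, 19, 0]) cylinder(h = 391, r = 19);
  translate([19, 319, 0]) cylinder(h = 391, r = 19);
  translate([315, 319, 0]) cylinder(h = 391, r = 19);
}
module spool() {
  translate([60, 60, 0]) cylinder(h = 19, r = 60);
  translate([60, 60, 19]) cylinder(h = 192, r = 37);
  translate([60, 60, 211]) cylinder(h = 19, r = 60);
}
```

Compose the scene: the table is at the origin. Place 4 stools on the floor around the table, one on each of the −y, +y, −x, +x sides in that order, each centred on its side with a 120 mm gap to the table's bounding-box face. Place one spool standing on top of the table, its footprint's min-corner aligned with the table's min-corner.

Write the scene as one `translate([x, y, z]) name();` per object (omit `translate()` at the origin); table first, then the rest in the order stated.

table();
translate([662, -458, 0]) stool();
translate([662, 910, 0]) stool();
translate([-454, 226, 0]) stool();
translate([1778, 226, 0]) stool();
translate([0, 0, 686]) spool();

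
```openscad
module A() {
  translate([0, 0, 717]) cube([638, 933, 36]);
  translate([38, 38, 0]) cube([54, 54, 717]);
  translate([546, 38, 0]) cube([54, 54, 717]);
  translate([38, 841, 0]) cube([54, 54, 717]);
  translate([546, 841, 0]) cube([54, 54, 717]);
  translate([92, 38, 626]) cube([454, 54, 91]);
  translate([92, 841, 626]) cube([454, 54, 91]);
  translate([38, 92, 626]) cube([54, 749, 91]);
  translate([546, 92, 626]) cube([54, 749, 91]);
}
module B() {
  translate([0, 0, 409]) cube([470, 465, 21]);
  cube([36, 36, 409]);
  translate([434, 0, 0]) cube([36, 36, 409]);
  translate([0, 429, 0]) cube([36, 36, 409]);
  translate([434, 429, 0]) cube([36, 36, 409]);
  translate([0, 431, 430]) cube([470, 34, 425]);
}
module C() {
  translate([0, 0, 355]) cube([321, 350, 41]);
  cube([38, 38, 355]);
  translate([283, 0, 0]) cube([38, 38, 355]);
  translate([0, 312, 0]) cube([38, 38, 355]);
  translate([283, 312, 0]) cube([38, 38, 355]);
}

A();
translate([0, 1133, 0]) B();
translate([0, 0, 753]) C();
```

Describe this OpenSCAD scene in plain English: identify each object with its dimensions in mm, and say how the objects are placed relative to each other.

A is a table with a 638×933 mm rectangular top, 36 mm thick, top surface at z = 753 mm, supported by four 54×54 mm square legs, each inset 38 mm from the nearest pair of top edges, running from the floor. Four apron rails, 54 mm thick and 91 mm tall, run between adjacent legs with their top edges flush with the underside of the top and their outer faces flush with the legs' outer faces.

B is a chair: 470×465 mm seat, 21 mm thick, top at z = 430 mm, on four 36 mm square corner legs flush with the seat edges. A 34 mm thick backrest slab spans the full seat width, extending 425 mm above the seat top, its back face flush with the seat's +y edge.

C is a four-legged stool. The seat is 321×350 mm, 41 mm thick, top at z = 396 mm. It stands on four square legs, each 38×38 mm in cross-section, from z = 0 to the seat underside, each flush with a corner of the seat.

The chair is on the floor beside the table on its +y side. The stool is on top of the table.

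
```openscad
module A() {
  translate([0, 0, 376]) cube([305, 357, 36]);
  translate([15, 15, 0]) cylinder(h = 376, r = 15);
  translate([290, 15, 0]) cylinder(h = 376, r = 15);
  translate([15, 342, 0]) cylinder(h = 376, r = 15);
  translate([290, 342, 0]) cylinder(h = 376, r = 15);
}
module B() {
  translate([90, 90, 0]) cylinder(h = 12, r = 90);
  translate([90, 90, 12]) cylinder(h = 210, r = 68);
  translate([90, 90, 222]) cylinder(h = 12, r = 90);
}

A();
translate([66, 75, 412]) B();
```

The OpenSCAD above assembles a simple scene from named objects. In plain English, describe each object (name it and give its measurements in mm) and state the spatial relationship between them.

A is a simple wooden stool: a rectangular seat 305 mm (x) by 357 mm (y), 36 mm thick, top face at z = 412 mm, on four round legs, each 30 mm in diameter. The legs rest on z = 0, each leg's axis is inset half a diameter from the nearest pair of seat edges (so the leg's bounding box is flush with the corner).

B is a spool: two coaxial disc flanges of radius 90 mm and thickness 12 mm, joined by a core cylinder of radius 68 mm and height 210 mm. The lower flange rests on z = 0 and the three cylinders share a vertical axis.

The spool is on top of the stool.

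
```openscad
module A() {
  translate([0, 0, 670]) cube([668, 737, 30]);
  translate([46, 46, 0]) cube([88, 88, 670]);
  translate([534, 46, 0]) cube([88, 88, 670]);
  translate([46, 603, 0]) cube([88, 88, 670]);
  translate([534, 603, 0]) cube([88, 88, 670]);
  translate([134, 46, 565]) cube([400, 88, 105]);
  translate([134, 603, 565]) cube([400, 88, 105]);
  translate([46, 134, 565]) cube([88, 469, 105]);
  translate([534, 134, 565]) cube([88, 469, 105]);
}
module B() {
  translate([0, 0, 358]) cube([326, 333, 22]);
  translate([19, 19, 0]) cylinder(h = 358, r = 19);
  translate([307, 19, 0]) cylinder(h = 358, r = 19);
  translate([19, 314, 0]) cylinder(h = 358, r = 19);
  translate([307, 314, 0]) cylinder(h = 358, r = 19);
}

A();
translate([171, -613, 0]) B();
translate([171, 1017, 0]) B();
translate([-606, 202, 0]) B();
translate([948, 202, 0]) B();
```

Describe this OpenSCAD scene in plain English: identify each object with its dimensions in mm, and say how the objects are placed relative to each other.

A is a rectangular dining table. The top is 668×737×30 mm with its upper surface at z = 700 mm. It stands on four 88×88 mm square legs, each inset 46 mm from the nearest pair of top edges, running from the floor to the underside of the top. Four apron rails, 88 mm thick and 105 mm tall, run between adjacent legs with their top edges flush with the underside of the top and their outer faces flush with the legs' outer faces.

B is a four-legged stool. The seat is a 326×333×22 mm slab whose top surface is at z = 380 mm; four round legs, each 38 mm in diameter, run from the floor (z = 0) to the underside of the seat, each leg's axis is inset half a diameter from the nearest pair of seat edges (so the leg's bounding box is flush with the corner).

Four stools sit around the table at the −y, +y, −x, +x sides.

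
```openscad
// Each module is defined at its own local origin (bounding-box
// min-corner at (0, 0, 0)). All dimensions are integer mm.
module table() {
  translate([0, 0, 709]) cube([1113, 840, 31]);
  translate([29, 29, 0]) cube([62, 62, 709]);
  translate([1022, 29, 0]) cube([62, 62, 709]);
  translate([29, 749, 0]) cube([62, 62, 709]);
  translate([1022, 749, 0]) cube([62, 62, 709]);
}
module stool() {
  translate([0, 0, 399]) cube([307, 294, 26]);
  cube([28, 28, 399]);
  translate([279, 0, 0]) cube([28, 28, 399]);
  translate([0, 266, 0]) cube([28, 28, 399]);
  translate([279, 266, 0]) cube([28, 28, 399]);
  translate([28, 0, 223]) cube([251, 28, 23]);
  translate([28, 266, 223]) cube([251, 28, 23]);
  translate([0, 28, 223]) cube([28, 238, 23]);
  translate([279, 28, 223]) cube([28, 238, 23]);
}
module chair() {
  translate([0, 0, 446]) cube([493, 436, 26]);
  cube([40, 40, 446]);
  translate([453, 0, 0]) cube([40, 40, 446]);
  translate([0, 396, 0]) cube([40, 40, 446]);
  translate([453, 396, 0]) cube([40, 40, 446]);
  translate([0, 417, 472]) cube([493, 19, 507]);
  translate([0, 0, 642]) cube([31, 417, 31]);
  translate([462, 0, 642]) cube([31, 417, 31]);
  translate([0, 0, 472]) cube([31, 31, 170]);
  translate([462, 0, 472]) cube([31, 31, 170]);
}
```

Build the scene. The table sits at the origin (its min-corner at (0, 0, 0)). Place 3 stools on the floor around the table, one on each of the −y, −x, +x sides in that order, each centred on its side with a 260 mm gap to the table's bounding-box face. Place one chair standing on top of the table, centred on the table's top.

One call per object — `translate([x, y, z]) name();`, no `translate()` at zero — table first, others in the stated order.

table();
translate([403, -554, 0]) stool();
translate([-567, 273, 0]) stool();
translate([1373, 273, 0]) stool();
translate([310, 202, 740]) chair();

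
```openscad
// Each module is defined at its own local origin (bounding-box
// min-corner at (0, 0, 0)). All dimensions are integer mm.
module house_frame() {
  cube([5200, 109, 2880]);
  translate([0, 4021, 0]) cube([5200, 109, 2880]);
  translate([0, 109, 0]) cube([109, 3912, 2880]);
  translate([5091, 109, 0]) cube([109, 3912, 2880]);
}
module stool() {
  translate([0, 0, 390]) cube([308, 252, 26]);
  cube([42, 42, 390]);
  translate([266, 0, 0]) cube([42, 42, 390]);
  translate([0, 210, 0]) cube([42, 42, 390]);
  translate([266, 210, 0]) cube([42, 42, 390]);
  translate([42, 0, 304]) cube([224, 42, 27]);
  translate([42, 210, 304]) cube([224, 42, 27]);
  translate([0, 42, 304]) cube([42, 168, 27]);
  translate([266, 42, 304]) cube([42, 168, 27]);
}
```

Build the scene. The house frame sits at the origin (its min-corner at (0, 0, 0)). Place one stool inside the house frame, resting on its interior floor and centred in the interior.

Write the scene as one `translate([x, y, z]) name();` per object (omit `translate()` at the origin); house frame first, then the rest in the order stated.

house_frame();
translate([2446, 1939, 0]) stool();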